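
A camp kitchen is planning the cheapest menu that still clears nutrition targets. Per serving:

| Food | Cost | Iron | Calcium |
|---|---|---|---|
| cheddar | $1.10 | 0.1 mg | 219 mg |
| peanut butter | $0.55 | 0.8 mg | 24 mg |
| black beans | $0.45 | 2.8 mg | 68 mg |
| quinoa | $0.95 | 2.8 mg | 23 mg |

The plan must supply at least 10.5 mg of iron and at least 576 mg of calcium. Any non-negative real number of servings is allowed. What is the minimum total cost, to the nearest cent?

$3.29

Check every corner: each single food scaled to meet both minima, and each pair solved so both constraints bind.
cheddar only: max(10.5/0.1, 576/219) = 105 servings → $115.50.
peanut butter only: max(10.5/0.8, 576/24) = 24 servings → $13.20.
black beans only: max(10.5/2.8, 576/68) = 8.471 servings → $3.81.
quinoa only: max(10.5/2.8, 576/23) = 25.04 servings → $23.79.
cheddar + peanut butter with both tight: 1.208 servings and 12.97 servings → $8.46.
cheddar + black beans with both tight: 1.482 servings and 3.697 servings → $3.29.
cheddar + quinoa with both tight: 2.245 servings and 3.67 servings → $5.96.
peanut butter + black beans: the both-tight solution has a negative serving — not a feasible corner.
peanut butter + quinoa: the both-tight solution has a negative serving — not a feasible corner.
black beans + quinoa with both targets exact would need a negative amount; discard.
Cheapest feasible corner: $3.29.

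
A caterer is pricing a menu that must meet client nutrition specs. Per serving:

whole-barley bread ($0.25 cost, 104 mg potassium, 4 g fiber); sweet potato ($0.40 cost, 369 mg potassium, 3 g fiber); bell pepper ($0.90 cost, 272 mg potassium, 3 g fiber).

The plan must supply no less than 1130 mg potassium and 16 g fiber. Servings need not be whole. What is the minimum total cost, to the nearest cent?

$1.52

The cheapest plan sits at a corner of the feasible region — with two constraints it uses at most two foods.
whole-barley bread only: max(1130/104, 16/4) = 10.87 servings → $2.72.
sweet potato only: max(1130/369, 16/3) = 5.333 servings → $2.13.
bell pepper only: max(1130/272, 16/3) = 5.333 servings → $4.80.
whole-barley bread + sweet potato with both tight: 2.16 servings and 2.454 servings → $1.52.
whole-barley bread + bell pepper with both tight: 1.24 servings and 3.68 servings → $3.62.
sweet potato + bell pepper with both targets exact would need a negative amount; discard.
The minimum over all feasible corners is $1.52.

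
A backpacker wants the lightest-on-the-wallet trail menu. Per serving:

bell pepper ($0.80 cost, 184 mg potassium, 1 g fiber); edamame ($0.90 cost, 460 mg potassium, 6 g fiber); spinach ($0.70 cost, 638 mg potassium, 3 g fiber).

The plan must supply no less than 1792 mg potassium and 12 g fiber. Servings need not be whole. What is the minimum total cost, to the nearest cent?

$2.33

Compare the cost at each extreme point of the feasible region.
bell pepper only: max(1792/184, 12/1) = 12 servings → $9.60.
edamame only: max(1792/460, 12/6) = 3.896 servings → $3.51.
spinach only: max(1792/638, 12/3) = 4 servings → $2.80.
bell pepper + edamame with both tight: 8.124 servings and 0.646 servings → $7.08.
bell pepper + spinach: the both-tight solution has a negative serving — not a feasible corner.
edamame + spinach with both tight: 0.9314 servings and 2.137 servings → $2.33.
So the least-cost plan costs $2.33.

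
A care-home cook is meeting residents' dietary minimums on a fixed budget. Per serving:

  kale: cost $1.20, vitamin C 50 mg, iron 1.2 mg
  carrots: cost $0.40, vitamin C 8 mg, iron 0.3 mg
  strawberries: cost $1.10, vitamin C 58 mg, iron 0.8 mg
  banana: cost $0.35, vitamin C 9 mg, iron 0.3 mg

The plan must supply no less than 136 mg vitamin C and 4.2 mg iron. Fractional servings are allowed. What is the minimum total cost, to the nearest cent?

The cheapest plan sits at a corner of the feasible region — with two constraints it uses at most two foods.
kale only: max(136/50, 4.2/1.2) = 3.5 servings → $4.20.
carrots only: max(136/8, 4.2/0.3) = 17 servings → $6.80.
strawberries only: max(136/58, 4.2/0.8) = 5.25 servings → $5.78.
banana only: max(136/9, 4.2/0.3) = 15.11 servings → $5.29.
kale + carrots with both tight: 1.333 servings and 8.667 servings → $5.07.
kale + strawberries: the both-tight solution has a negative serving — not a feasible corner.
kale + banana with both tight: 0.7143 servings and 11.14 servings → $4.76.
carrots + strawberries with both tight: 12.25 servings and 0.6545 servings → $5.62.
carrots + banana: the both-tight solution has a negative serving — not a feasible corner.
strawberries + banana with both tight: 0.2941 servings and 13.22 servings → $4.95.
Cheapest feasible corner: $4.20.

$4.20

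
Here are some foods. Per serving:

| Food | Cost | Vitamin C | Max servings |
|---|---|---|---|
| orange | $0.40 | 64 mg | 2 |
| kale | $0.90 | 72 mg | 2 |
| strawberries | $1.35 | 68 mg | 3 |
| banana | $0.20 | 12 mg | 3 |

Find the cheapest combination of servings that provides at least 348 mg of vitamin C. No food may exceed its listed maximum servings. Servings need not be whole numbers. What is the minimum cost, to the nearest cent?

$3.99

Cost per mg of vitamin C: orange $0.0063, kale $0.0125, banana $0.0167, strawberries $0.0199.
Take 2 servings of orange: +128.0 mg vitamin C for $0.80 (total $0.80, still need 220.0 mg).
Take 2 servings of kale: +144.0 mg vitamin C for $1.80 (total $2.60, still need 76.0 mg).
Take 3 servings of banana: +36.0 mg vitamin C for $0.60 (total $3.20, still need 40.0 mg).
Take 0.5882 servings of strawberries: +40.0 mg vitamin C for $0.79 (total $3.99, still need 0.0 mg).
Greedy by cheapest-per-mg is optimal for a single linear constraint, so the minimum cost is $3.99.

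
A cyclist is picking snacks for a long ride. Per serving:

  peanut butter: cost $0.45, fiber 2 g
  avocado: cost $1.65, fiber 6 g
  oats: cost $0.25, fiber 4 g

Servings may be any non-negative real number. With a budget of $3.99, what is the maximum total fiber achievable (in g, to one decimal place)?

63.8 g

Fiber per dollar: oats 16, peanut butter 4.444, avocado 3.636.
With no serving limits, spend the whole cost allowance on oats: $3.99 / $0.25 × 4 g = 63.8 g.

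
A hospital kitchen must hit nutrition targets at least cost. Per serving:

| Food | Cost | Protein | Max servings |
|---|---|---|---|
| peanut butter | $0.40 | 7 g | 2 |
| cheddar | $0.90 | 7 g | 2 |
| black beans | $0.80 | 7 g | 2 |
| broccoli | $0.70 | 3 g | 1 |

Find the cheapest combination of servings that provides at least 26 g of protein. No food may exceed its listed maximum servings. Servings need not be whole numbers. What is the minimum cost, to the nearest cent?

$2.17

Cost per g of protein: peanut butter $0.0571, black beans $0.1143, cheddar $0.1286, broccoli $0.2333.
Take 2 servings of peanut butter: +14.0 g protein for $0.80 (total $0.80, still need 12.0 g).
Take 1.714 servings of black beans: +12.0 g protein for $1.37 (total $2.17, still need 0.0 g).
Filling from the cheapest source first is optimal under one linear minimum: $2.17.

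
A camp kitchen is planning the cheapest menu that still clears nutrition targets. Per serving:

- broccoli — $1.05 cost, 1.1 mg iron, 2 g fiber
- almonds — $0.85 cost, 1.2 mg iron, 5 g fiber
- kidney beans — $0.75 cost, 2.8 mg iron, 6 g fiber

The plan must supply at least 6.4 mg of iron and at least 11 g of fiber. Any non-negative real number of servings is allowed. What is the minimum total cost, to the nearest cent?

$1.71

With two linear requirements the optimum uses one or two foods; enumerate the corners.
broccoli only: max(6.4/1.1, 11/2) = 5.818 servings → $6.11.
almonds only: max(6.4/1.2, 11/5) = 5.333 servings → $4.53.
kidney beans only: max(6.4/2.8, 11/6) = 2.286 servings → $1.71.
broccoli + almonds with both targets exact would need a negative amount; discard.
broccoli + kidney beans: the both-tight solution has a negative serving — not a feasible corner.
almonds + kidney beans with both targets exact would need a negative amount; discard.
Cheapest feasible corner: $1.71.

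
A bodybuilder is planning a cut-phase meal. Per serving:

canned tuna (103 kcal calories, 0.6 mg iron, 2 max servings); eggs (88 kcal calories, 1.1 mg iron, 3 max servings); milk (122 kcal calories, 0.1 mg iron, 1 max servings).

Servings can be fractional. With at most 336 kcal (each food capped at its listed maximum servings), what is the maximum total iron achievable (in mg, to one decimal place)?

Iron per kcal: eggs 0.0125, canned tuna 0.005825, milk 0.0008197.
Take 3 servings of eggs: uses 264 kcal, +3.3 mg iron (running total 3.3 mg).
Take 0.699 servings of canned tuna: uses 72 kcal, +0.4 mg iron (running total 3.7 mg).
Greedy by best ratio exhausts the calories allowance optimally: 3.7 mg.

3.7 mg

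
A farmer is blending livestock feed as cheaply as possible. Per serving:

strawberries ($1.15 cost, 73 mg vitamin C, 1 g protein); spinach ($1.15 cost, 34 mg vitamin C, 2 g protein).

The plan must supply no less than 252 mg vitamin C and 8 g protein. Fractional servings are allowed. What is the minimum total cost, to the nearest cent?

$5.79

Two binding constraints pin down two serving amounts, so the optimal mix uses at most two foods. The candidates are each food alone (scaled to the tighter of vitamin C/protein) and each pair with both constraints tight.
strawberries only: max(252/73, 8/1) = 8 servings → $9.20.
spinach only: max(252/34, 8/2) = 7.412 servings → $8.52.
strawberries + spinach with both tight: 2.071 servings and 2.964 servings → $5.79.
The minimum over all feasible corners is $5.79.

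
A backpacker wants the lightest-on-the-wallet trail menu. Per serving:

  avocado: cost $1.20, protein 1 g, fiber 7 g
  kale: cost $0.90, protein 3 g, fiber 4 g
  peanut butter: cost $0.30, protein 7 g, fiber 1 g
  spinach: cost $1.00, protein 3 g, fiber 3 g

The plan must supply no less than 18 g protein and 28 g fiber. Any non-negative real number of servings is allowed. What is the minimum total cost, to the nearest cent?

$5.06

With two linear requirements the optimum uses one or two foods; enumerate the corners.
avocado only: max(18/1, 28/7) = 18 servings → $21.60.
kale only: max(18/3, 28/4) = 7 servings → $6.30.
peanut butter only: max(18/7, 28/1) = 28 servings → $8.40.
spinach only: max(18/3, 28/3) = 9.333 servings → $9.33.
avocado + kale with both tight: 0.7059 servings and 5.765 servings → $6.04.
avocado + peanut butter with both tight: 3.708 servings and 2.042 servings → $5.06.
avocado + spinach with both tight: 1.667 servings and 5.444 servings → $7.44.
kale + peanut butter with both targets exact would need a negative amount; discard.
kale + spinach with both targets exact would need a negative amount; discard.
peanut butter + spinach: the both-tight solution has a negative serving — not a feasible corner.
The minimum over all feasible corners is $5.06.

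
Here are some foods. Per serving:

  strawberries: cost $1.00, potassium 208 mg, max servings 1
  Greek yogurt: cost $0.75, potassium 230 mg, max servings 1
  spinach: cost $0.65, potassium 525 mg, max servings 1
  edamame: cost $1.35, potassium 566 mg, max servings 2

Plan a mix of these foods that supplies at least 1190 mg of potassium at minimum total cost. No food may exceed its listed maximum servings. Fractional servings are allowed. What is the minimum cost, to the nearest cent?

Cost per mg of potassium: spinach $0.0012, edamame $0.0024, Greek yogurt $0.0033, strawberries $0.0048.
Take 1 serving of spinach: +525.0 mg potassium for $0.65 (total $0.65, still need 665.0 mg).
Take 1.175 servings of edamame: +665.0 mg potassium for $1.59 (total $2.24, still need 0.0 mg).
Greedy by cheapest-per-mg is optimal for a single linear constraint, so the minimum cost is $2.24.

$2.24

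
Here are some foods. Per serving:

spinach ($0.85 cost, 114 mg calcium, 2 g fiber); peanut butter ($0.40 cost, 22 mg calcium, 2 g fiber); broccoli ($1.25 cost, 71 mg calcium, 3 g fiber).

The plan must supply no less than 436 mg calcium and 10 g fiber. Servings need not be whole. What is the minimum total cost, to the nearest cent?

A basic optimal solution has at most two foods positive. Try each food alone and each pair with both targets met exactly.
spinach only: max(436/114, 10/2) = 5 servings → $4.25.
peanut butter only: max(436/22, 10/2) = 19.82 servings → $7.93.
broccoli only: max(436/71, 10/3) = 6.141 servings → $7.68.
spinach + peanut butter with both tight: 3.543 servings and 1.457 servings → $3.59.
spinach + broccoli with both tight: 2.99 servings and 1.34 servings → $4.22.
peanut butter + broccoli with both targets exact would need a negative amount; discard.
The minimum over all feasible corners is $3.59.

$3.59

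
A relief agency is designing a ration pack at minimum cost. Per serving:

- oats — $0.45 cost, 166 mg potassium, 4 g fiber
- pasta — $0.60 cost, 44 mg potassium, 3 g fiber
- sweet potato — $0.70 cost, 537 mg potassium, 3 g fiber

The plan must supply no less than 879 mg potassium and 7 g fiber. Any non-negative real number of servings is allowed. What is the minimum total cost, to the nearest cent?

At the optimum either one food covers both requirements or two foods hit both targets exactly; no other combination can be cheaper.
oats only: max(879/166, 7/4) = 5.295 servings → $2.38.
pasta only: max(879/44, 7/3) = 19.98 servings → $11.99.
sweet potato only: max(879/537, 7/3) = 2.333 servings → $1.63.
oats + pasta: the both-tight solution has a negative serving — not a feasible corner.
oats + sweet potato with both tight: 0.68 servings and 1.427 servings → $1.30.
pasta + sweet potato with both tight: 0.7586 servings and 1.575 servings → $1.56.
The minimum over all feasible corners is $1.30.

$1.30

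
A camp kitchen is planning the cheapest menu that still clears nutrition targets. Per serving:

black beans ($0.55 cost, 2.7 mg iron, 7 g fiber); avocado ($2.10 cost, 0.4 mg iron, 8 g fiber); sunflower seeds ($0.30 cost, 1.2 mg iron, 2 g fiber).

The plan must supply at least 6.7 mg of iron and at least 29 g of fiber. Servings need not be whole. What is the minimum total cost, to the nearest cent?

Two binding constraints pin down two serving amounts, so the optimal mix uses at most two foods. The candidates are each food alone (scaled to the tighter of iron/fiber) and each pair with both constraints tight.
black beans only: max(6.7/2.7, 29/7) = 4.143 servings → $2.28.
avocado only: max(6.7/0.4, 29/8) = 16.75 servings → $35.17.
sunflower seeds only: max(6.7/1.2, 29/2) = 14.5 servings → $4.35.
black beans + avocado with both tight: 2.234 servings and 1.67 servings → $4.74.
black beans + sunflower seeds: the both-tight solution has a negative serving — not a feasible corner.
avocado + sunflower seeds with both tight: 2.432 servings and 4.773 servings → $6.54.
The minimum over all feasible corners is $2.28.

$2.28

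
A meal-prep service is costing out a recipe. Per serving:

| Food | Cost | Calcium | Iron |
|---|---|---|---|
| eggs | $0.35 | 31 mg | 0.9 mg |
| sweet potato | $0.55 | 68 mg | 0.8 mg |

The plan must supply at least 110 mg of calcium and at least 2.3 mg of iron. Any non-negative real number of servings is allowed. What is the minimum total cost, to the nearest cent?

A basic optimal solution has at most two foods positive. Try each food alone and each pair with both targets met exactly.
eggs only: max(110/31, 2.3/0.9) = 3.548 servings → $1.24.
sweet potato only: max(110/68, 2.3/0.8) = 2.875 servings → $1.58.
eggs + sweet potato with both tight: 1.879 servings and 0.761 servings → $1.08.
The minimum over all feasible corners is $1.08.

$1.08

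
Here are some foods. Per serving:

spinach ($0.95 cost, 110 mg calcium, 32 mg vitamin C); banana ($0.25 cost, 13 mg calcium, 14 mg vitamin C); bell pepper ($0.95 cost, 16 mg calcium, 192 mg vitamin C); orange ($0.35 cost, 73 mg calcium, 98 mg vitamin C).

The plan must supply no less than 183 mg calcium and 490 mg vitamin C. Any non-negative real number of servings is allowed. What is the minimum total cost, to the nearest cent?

$1.75

Two binding constraints pin down two serving amounts, so the optimal mix uses at most two foods. The candidates are each food alone (scaled to the tighter of calcium/vitamin C) and each pair with both constraints tight.
spinach only: max(183/110, 490/32) = 15.31 servings → $14.55.
banana only: max(183/13, 490/14) = 35 servings → $8.75.
bell pepper only: max(183/16, 490/192) = 11.44 servings → $10.87.
orange only: max(183/73, 490/98) = 5 servings → $1.75.
spinach + banana: intersection lies outside the first quadrant.
spinach + bell pepper with both tight: 1.325 servings and 2.331 servings → $3.47.
spinach + orange with both targets exact would need a negative amount; discard.
banana + bell pepper with both tight: 12.01 servings and 1.676 servings → $4.60.
banana + orange with both targets exact would need a negative amount; discard.
bell pepper + orange with both tight: 1.433 servings and 2.193 servings → $2.13.
Cheapest feasible corner: $1.75.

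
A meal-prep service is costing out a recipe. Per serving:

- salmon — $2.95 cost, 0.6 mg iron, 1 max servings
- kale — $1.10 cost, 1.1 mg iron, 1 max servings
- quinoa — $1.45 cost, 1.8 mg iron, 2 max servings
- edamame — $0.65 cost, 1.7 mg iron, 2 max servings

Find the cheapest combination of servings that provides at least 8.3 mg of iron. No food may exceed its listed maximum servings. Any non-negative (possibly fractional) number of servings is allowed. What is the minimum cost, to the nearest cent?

$6.28

Cost per mg of iron: edamame $0.3824, quinoa $0.8056, kale $1.0000, salmon $4.9167.
Take 2 servings of edamame: +3.4 mg iron for $1.30 (total $1.30, still need 4.9 mg).
Take 2 servings of quinoa: +3.6 mg iron for $2.90 (total $4.20, still need 1.3 mg).
Take 1 serving of kale: +1.1 mg iron for $1.10 (total $5.30, still need 0.2 mg).
Take 0.3333 servings of salmon: +0.2 mg iron for $0.98 (total $6.28, still need 0.0 mg).
Filling from the cheapest source first is optimal under one linear minimum: $6.28.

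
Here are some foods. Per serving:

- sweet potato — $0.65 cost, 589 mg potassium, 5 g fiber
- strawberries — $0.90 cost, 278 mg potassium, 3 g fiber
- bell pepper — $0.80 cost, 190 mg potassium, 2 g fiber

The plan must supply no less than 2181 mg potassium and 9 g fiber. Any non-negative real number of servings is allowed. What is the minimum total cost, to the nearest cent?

With two linear requirements the optimum uses one or two foods; enumerate the corners.
sweet potato only: max(2181/589, 9/5) = 3.703 servings → $2.41.
strawberries only: max(2181/278, 9/3) = 7.845 servings → $7.06.
bell pepper only: max(2181/190, 9/2) = 11.48 servings → $9.18.
sweet potato + strawberries with both targets exact would need a negative amount; discard.
sweet potato + bell pepper: the both-tight solution has a negative serving — not a feasible corner.
strawberries + bell pepper: intersection lies outside the first quadrant.
Cheapest feasible corner: $2.41.

$2.41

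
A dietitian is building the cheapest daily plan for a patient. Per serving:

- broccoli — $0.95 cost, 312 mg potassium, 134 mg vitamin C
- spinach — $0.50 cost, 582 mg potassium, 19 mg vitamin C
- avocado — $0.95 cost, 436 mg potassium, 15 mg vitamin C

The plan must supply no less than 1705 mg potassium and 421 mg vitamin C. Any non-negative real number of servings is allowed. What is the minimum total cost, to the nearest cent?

Compare the cost at each extreme point of the feasible region.
broccoli only: max(1705/312, 421/134) = 5.465 servings → $5.19.
spinach only: max(1705/582, 421/19) = 22.16 servings → $11.08.
avocado only: max(1705/436, 421/15) = 28.07 servings → $26.66.
broccoli + spinach with both tight: 2.951 servings and 1.348 servings → $3.48.
broccoli + avocado with both tight: 2.94 servings and 1.807 servings → $4.51.
spinach + avocado with both targets exact would need a negative amount; discard.
So the least-cost plan costs $3.48.

$3.48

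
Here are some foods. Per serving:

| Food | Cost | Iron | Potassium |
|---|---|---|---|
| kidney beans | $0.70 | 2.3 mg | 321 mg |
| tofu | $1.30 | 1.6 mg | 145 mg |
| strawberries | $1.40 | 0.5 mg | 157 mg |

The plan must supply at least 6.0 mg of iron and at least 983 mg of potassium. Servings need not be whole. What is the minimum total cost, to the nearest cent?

An LP optimum is at a vertex; with two nutrient constraints at most two foods are used. Check each candidate.
kidney beans only: max(6.0/2.3, 983/321) = 3.062 servings → $2.14.
tofu only: max(6.0/1.6, 983/145) = 6.779 servings → $8.81.
strawberries only: max(6.0/0.5, 983/157) = 12 servings → $16.80.
kidney beans + tofu: intersection lies outside the first quadrant.
kidney beans + strawberries with both tight: 2.246 servings and 1.669 servings → $3.91.
tofu + strawberries with both tight: 2.521 servings and 3.933 servings → $8.78.
The minimum over all feasible corners is $2.14.

$2.14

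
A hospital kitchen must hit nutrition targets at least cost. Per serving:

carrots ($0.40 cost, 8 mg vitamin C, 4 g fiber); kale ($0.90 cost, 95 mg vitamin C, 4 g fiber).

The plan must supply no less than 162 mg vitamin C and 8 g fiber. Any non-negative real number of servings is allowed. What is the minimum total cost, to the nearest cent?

$1.64

For a min-cost LP with two ≥-constraints, a basic feasible solution has at most two positive variables.
carrots only: max(162/8, 8/4) = 20.25 servings → $8.10.
kale only: max(162/95, 8/4) = 2 servings → $1.80.
carrots + kale with both tight: 0.3218 servings and 1.678 servings → $1.64.
Cheapest feasible corner: $1.64.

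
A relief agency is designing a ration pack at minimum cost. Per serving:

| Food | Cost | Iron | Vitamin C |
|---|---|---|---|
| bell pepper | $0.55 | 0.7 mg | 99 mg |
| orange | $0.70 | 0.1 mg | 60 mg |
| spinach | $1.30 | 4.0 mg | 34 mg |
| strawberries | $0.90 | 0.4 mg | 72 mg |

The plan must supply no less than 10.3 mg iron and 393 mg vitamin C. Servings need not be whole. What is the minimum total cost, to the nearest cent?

This is a tiny linear program; its minimum lies at a vertex of the feasible set. List the vertices and price them.
bell pepper only: max(10.3/0.7, 393/99) = 14.71 servings → $8.09.
orange only: max(10.3/0.1, 393/60) = 103 servings → $72.10.
spinach only: max(10.3/4.0, 393/34) = 11.56 servings → $15.03.
strawberries only: max(10.3/0.4, 393/72) = 25.75 servings → $23.18.
bell pepper + orange: the both-tight solution has a negative serving — not a feasible corner.
bell pepper + spinach with both tight: 3.283 servings and 2.001 servings → $4.41.
bell pepper + strawberries: the both-tight solution has a negative serving — not a feasible corner.
orange + spinach with both tight: 5.164 servings and 2.446 servings → $6.79.
orange + strawberries: intersection lies outside the first quadrant.
spinach + strawberries with both tight: 2.13 servings and 4.453 servings → $6.78.
The minimum over all feasible corners is $4.41.

$4.41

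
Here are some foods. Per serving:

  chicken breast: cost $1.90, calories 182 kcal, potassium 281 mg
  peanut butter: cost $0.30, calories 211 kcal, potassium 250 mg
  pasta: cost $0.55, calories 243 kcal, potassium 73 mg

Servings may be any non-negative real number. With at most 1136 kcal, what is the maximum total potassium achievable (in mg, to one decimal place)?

Potassium per kcal: chicken breast 1.544, peanut butter 1.185, pasta 0.3004.
With no serving limits, spend the whole calories allowance on chicken breast: 1136 kcal / 182 kcal × 281 mg = 1753.9 mg.

1753.9 mg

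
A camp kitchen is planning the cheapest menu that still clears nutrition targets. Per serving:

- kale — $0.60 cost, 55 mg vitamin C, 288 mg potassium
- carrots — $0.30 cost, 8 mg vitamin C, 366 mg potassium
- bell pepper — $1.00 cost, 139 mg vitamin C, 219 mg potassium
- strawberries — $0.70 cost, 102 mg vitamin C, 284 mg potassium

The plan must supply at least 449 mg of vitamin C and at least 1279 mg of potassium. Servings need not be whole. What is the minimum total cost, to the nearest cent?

$3.10

kale only: max(449/55, 1279/288) = 8.164 servings → $4.90.
carrots only: max(449/8, 1279/366) = 56.12 servings → $16.84.
bell pepper only: max(449/139, 1279/219) = 5.84 servings → $5.84.
strawberries only: max(449/102, 1279/284) = 4.504 servings → $3.15.
kale + carrots: intersection lies outside the first quadrant.
kale + bell pepper with both tight: 2.839 servings and 2.107 servings → $3.81.
kale + strawberries with both tight: 0.2139 servings and 4.287 servings → $3.13.
carrots + bell pepper with both tight: 1.617 servings and 3.137 servings → $3.62.
carrots + strawberries with both tight: 0.08391 servings and 4.395 servings → $3.10.
bell pepper + strawberries with both targets exact would need a negative amount; discard.
So the least-cost plan costs $3.10.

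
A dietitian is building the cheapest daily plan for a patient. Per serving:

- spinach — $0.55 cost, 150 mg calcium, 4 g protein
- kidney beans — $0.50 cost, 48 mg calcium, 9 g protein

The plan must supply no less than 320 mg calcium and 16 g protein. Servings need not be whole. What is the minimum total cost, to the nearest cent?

$1.49

This is a tiny linear program; its minimum lies at a vertex of the feasible set. List the vertices and price them.
spinach only: max(320/150, 16/4) = 4 servings → $2.20.
kidney beans only: max(320/48, 16/9) = 6.667 servings → $3.33.
spinach + kidney beans with both tight: 1.824 servings and 0.9672 servings → $1.49.
The minimum over all feasible corners is $1.49.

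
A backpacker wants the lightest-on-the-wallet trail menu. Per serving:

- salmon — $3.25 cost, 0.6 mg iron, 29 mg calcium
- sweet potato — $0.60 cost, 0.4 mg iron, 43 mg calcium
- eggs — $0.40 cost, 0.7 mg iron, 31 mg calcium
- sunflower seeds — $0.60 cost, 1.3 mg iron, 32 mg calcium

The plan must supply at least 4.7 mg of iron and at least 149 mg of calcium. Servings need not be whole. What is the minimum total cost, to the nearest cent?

$2.36

This is a tiny linear program; its minimum lies at a vertex of the feasible set. List the vertices and price them.
salmon only: max(4.7/0.6, 149/29) = 7.833 servings → $25.46.
sweet potato only: max(4.7/0.4, 149/43) = 11.75 servings → $7.05.
eggs only: max(4.7/0.7, 149/31) = 6.714 servings → $2.69.
sunflower seeds only: max(4.7/1.3, 149/32) = 4.656 servings → $2.79.
salmon + sweet potato with both targets exact would need a negative amount; discard.
salmon + eggs: intersection lies outside the first quadrant.
salmon + sunflower seeds with both tight: 2.341 servings and 2.535 servings → $9.13.
sweet potato + eggs: intersection lies outside the first quadrant.
sweet potato + sunflower seeds with both tight: 1.005 servings and 3.306 servings → $2.59.
eggs + sunflower seeds with both tight: 2.419 servings and 2.313 servings → $2.36.
Cheapest feasible corner: $2.36.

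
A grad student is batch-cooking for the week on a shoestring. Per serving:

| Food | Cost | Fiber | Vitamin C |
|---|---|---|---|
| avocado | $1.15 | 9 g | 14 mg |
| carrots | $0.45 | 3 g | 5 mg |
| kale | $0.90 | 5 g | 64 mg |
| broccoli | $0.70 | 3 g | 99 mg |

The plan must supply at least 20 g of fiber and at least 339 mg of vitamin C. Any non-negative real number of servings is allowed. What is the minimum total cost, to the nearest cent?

$3.59

With two linear requirements the optimum uses one or two foods; enumerate the corners.
avocado only: max(20/9, 339/14) = 24.21 servings → $27.85.
carrots only: max(20/3, 339/5) = 67.8 servings → $30.51.
kale only: max(20/5, 339/64) = 5.297 servings → $4.77.
broccoli only: max(20/3, 339/99) = 6.667 servings → $4.67.
avocado + carrots with both targets exact would need a negative amount; discard.
avocado + kale with both targets exact would need a negative amount; discard.
avocado + broccoli with both tight: 1.134 servings and 3.264 servings → $3.59.
carrots + kale: intersection lies outside the first quadrant.
carrots + broccoli with both tight: 3.415 servings and 3.252 servings → $3.81.
kale + broccoli with both tight: 3.178 servings and 1.37 servings → $3.82.
So the least-cost plan costs $3.59.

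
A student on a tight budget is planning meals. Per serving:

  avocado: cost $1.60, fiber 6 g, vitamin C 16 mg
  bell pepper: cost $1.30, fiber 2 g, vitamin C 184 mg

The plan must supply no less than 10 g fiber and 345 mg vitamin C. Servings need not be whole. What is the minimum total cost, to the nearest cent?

$4.03

A basic optimal solution has at most two foods positive. Try each food alone and each pair with both targets met exactly.
avocado only: max(10/6, 345/16) = 21.56 servings → $34.50.
bell pepper only: max(10/2, 345/184) = 5 servings → $6.50.
avocado + bell pepper with both tight: 1.073 servings and 1.782 servings → $4.03.
Cheapest feasible corner: $4.03.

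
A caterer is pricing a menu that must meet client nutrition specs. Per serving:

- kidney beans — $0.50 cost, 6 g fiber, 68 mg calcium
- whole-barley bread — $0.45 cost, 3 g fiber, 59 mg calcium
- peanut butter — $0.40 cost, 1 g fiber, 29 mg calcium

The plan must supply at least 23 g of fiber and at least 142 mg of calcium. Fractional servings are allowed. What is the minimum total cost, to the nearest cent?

The cheapest plan sits at a corner of the feasible region — with two constraints it uses at most two foods.
kidney beans only: max(23/6, 142/68) = 3.833 servings → $1.92.
whole-barley bread only: max(23/3, 142/59) = 7.667 servings → $3.45.
peanut butter only: max(23/1, 142/29) = 23 servings → $9.20.
kidney beans + whole-barley bread: the both-tight solution has a negative serving — not a feasible corner.
kidney beans + peanut butter: the both-tight solution has a negative serving — not a feasible corner.
whole-barley bread + peanut butter: the both-tight solution has a negative serving — not a feasible corner.
Cheapest feasible corner: $1.92.

$1.92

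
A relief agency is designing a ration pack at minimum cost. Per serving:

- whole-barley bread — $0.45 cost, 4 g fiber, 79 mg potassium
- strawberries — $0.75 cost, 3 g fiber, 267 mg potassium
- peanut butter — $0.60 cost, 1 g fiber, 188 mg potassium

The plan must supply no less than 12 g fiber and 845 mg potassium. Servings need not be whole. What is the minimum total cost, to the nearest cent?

$2.56

whole-barley bread only: max(12/4, 845/79) = 10.7 servings → $4.81.
strawberries only: max(12/3, 845/267) = 4 servings → $3.00.
peanut butter only: max(12/1, 845/188) = 12 servings → $7.20.
whole-barley bread + strawberries with both tight: 0.8051 servings and 2.927 servings → $2.56.
whole-barley bread + peanut butter with both tight: 2.097 servings and 3.614 servings → $3.11.
strawberries + peanut butter: intersection lies outside the first quadrant.
So the least-cost plan costs $2.56.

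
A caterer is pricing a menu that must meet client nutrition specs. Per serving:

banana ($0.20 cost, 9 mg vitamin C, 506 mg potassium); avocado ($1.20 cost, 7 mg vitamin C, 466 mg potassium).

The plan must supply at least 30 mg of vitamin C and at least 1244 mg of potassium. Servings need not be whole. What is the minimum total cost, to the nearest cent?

With two linear requirements the optimum uses one or two foods; enumerate the corners.
banana only: max(30/9, 1244/506) = 3.333 servings → $0.67.
avocado only: max(30/7, 1244/466) = 4.286 servings → $5.14.
banana + avocado: intersection lies outside the first quadrant.
The minimum over all feasible corners is $0.67.

$0.67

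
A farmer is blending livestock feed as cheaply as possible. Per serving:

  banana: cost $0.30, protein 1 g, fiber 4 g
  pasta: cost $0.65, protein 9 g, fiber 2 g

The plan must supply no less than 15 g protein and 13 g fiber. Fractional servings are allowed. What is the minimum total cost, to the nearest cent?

$1.67

For a min-cost LP with two ≥-constraints, a basic feasible solution has at most two positive variables.
banana only: max(15/1, 13/4) = 15 servings → $4.50.
pasta only: max(15/9, 13/2) = 6.5 servings → $4.22.
banana + pasta with both tight: 2.559 servings and 1.382 servings → $1.67.
The minimum over all feasible corners is $1.67.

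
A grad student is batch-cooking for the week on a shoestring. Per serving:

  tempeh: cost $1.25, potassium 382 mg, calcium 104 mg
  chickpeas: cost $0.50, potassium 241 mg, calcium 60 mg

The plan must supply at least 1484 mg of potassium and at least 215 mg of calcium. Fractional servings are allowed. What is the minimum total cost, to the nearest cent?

An LP optimum is at a vertex; with two nutrient constraints at most two foods are used. Check each candidate.
tempeh only: max(1484/382, 215/104) = 3.885 servings → $4.86.
chickpeas only: max(1484/241, 215/60) = 6.158 servings → $3.08.
tempeh + chickpeas: the both-tight solution has a negative serving — not a feasible corner.
Cheapest feasible corner: $3.08.

$3.08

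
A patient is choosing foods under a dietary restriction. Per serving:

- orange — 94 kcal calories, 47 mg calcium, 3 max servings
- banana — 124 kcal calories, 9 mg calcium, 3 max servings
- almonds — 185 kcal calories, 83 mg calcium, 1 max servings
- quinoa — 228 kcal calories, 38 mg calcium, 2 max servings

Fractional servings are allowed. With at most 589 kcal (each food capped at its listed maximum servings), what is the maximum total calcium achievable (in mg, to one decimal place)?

Calcium per kcal: orange 0.5, almonds 0.4486, quinoa 0.1667, banana 0.07258.
Take 3 servings of orange: uses 282 kcal, +141.0 mg calcium (running total 141.0 mg).
Take 1 serving of almonds: uses 185 kcal, +83.0 mg calcium (running total 224.0 mg).
Take 0.5351 servings of quinoa: uses 122 kcal, +20.3 mg calcium (running total 244.3 mg).
Greedy by best ratio exhausts the calories allowance optimally: 244.3 mg.

244.3 mg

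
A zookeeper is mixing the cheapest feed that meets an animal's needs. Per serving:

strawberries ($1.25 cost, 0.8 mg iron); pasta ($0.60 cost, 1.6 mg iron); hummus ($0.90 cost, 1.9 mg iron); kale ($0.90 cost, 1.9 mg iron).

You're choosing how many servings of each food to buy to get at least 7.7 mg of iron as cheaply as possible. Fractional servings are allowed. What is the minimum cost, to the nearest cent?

$2.89

Cost per mg of iron: pasta $0.3750, hummus $0.4737, kale $0.4737, strawberries $1.5625.
With no serving limits, use only pasta: 7.7 mg / 1.6 mg = 4.812 servings × $0.60 = $2.89.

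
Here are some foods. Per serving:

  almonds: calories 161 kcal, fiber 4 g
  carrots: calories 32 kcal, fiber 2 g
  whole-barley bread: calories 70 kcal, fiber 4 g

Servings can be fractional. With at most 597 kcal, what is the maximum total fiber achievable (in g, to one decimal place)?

37.3 g

Fiber per kcal: carrots 0.0625, whole-barley bread 0.05714, almonds 0.02484.
With no serving limits, spend the whole calories allowance on carrots: 597 kcal / 32 kcal × 2 g = 37.3 g.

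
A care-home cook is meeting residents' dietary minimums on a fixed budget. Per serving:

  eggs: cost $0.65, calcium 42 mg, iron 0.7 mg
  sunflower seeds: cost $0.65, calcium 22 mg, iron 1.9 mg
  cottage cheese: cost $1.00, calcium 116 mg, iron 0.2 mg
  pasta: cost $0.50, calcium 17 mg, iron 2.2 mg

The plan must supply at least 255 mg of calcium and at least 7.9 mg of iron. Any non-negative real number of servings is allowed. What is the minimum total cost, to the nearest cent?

At the optimum either one food covers both requirements or two foods hit both targets exactly; no other combination can be cheaper.
eggs only: max(255/42, 7.9/0.7) = 11.29 servings → $7.34.
sunflower seeds only: max(255/22, 7.9/1.9) = 11.59 servings → $7.53.
cottage cheese only: max(255/116, 7.9/0.2) = 39.5 servings → $39.50.
pasta only: max(255/17, 7.9/2.2) = 15 servings → $7.50.
eggs + sunflower seeds with both tight: 4.825 servings and 2.38 servings → $4.68.
eggs + cottage cheese: the both-tight solution has a negative serving — not a feasible corner.
eggs + pasta with both tight: 5.301 servings and 1.904 servings → $4.40.
sunflower seeds + cottage cheese with both tight: 4.006 servings and 1.438 servings → $4.04.
sunflower seeds + pasta with both targets exact would need a negative amount; discard.
cottage cheese + pasta with both tight: 1.695 servings and 3.437 servings → $3.41.
The minimum over all feasible corners is $3.41.

$3.41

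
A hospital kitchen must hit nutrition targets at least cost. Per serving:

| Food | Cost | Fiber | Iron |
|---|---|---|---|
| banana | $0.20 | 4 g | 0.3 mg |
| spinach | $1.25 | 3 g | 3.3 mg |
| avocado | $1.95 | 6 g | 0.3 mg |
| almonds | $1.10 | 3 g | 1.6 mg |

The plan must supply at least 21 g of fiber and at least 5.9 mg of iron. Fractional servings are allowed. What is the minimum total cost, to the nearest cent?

Minimising a linear cost over {fiber ≥ 21, iron ≥ 5.9, servings ≥ 0} — the optimum is at a vertex, using one or two foods.
banana only: max(21/4, 5.9/0.3) = 19.67 servings → $3.93.
spinach only: max(21/3, 5.9/3.3) = 7 servings → $8.75.
avocado only: max(21/6, 5.9/0.3) = 19.67 servings → $38.35.
almonds only: max(21/3, 5.9/1.6) = 7 servings → $7.70.
banana + spinach with both tight: 4.195 servings and 1.407 servings → $2.60.
banana + avocado with both targets exact would need a negative amount; discard.
banana + almonds with both tight: 2.891 servings and 3.145 servings → $4.04.
spinach + avocado with both tight: 1.54 servings and 2.73 servings → $7.25.
spinach + almonds with both targets exact would need a negative amount; discard.
avocado + almonds with both tight: 1.828 servings and 3.345 servings → $7.24.
Cheapest feasible corner: $2.60.

$2.60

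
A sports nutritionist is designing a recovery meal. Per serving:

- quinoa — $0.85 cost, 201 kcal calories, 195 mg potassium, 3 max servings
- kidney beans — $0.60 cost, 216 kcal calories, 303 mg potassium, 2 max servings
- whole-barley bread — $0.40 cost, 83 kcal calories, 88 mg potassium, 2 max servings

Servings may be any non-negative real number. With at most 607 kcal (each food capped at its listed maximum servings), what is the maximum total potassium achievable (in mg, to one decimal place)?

Potassium per kcal: kidney beans 1.403, whole-barley bread 1.06, quinoa 0.9701.
Take 2 servings of kidney beans: uses 432 kcal, +606.0 mg potassium (running total 606.0 mg).
Take 2 servings of whole-barley bread: uses 166 kcal, +176.0 mg potassium (running total 782.0 mg).
Take 0.04478 servings of quinoa: uses 9 kcal, +8.7 mg potassium (running total 790.7 mg).
Greedy by best ratio exhausts the calories allowance optimally: 790.7 mg.

790.7 mg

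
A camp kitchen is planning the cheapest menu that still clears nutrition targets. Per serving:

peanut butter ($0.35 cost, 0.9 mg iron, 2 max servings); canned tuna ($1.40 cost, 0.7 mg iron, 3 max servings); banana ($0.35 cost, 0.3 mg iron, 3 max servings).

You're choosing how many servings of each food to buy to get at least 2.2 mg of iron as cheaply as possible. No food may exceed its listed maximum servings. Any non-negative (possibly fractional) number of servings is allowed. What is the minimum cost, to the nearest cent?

$1.17

Cost per mg of iron: peanut butter $0.3889, banana $1.1667, canned tuna $2.0000.
Take 2 servings of peanut butter: +1.8 mg iron for $0.70 (total $0.70, still need 0.4 mg).
Take 1.333 servings of banana: +0.4 mg iron for $0.47 (total $1.17, still need 0.0 mg).
Greedy by cheapest-per-mg is optimal for a single linear constraint, so the minimum cost is $1.17.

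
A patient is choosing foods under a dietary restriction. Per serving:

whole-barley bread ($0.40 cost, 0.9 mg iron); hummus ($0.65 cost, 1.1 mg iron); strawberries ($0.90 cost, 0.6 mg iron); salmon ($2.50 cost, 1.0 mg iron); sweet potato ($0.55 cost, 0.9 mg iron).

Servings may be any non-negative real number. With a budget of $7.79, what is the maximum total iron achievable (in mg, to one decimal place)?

17.5 mg

Iron per dollar: whole-barley bread 2.25, hummus 1.692, sweet potato 1.636, strawberries 0.6667, salmon 0.4.
With no serving limits, spend the whole cost allowance on whole-barley bread: $7.79 / $0.40 × 0.9 mg = 17.5 mg.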